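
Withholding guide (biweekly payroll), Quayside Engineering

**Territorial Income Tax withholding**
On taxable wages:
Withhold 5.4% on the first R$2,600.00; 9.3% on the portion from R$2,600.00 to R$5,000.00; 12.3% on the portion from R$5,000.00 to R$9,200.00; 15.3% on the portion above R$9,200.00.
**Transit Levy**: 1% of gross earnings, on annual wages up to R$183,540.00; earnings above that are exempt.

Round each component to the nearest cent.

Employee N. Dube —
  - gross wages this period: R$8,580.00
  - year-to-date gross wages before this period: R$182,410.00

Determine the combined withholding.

R$815.24

Territorial Income Tax: taxable = R$8,580.00
  R$363.60 + 12.3% × (R$8,580.00 − R$5,000.00) = R$363.60 + 12.3% × R$3,580.00 = R$803.94
Transit Levy: cap R$183,540.00 − YTD R$182,410.00 = R$1,130.00 subject; 1% × R$1,130.00 = R$11.30
Total: R$803.94 + R$11.30 = R$815.24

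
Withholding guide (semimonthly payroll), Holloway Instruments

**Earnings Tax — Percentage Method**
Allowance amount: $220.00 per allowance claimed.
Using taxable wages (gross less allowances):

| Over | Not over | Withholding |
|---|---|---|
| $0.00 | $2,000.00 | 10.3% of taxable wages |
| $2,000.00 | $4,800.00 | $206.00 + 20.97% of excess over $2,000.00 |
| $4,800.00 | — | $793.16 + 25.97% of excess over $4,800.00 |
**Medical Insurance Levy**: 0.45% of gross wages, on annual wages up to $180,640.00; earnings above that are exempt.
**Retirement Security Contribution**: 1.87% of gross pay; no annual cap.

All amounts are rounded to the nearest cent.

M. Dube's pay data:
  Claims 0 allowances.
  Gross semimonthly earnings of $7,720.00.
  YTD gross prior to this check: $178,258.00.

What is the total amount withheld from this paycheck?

$1,706.56

Earnings Tax: taxable = $7,720.00
  $793.16 + 25.97% × ($7,720.00 − $4,800.00) = $793.16 + 25.97% × $2,920.00 = $1,551.48
Medical Insurance Levy: cap $180,640.00 − YTD $178,258.00 = $2,382.00 subject; 0.45% × $2,382.00 = $10.72
Retirement Security Contribution: 1.87% × $7,720.00 = $144.36
Total: $1,551.48 + $10.72 + $144.36 = $1,706.56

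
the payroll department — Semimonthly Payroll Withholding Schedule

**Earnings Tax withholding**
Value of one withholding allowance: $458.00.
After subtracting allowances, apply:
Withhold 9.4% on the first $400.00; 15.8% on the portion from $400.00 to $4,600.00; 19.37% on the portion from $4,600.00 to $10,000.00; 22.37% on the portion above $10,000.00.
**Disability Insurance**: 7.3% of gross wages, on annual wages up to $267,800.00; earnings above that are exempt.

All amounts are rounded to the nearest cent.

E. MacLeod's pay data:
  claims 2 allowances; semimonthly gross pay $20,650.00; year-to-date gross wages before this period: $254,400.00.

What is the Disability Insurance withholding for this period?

$978.20

Disability Insurance: cap $267,800.00 − YTD $254,400.00 = $13,400.00 subject; 7.3% × $13,400.00 = $978.20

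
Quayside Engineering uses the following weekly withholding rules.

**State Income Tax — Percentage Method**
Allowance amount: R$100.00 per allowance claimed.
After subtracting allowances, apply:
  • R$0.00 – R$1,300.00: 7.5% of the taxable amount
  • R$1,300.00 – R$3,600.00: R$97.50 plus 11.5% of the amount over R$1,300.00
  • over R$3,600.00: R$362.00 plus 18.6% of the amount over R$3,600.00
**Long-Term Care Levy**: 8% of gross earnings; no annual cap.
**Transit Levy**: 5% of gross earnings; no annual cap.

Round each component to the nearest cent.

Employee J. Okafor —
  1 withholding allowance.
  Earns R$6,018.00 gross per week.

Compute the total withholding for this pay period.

State Income Tax: taxable = R$6,018.00 − 1×R$100.00 = R$5,918.00
  R$362.00 + 18.6% × (R$5,918.00 − R$3,600.00) = R$362.00 + 18.6% × R$2,318.00 = R$793.15
Long-Term Care Levy: 8% × R$6,018.00 = R$481.44
Transit Levy: 5% × R$6,018.00 = R$300.90
Total: R$793.15 + R$481.44 + R$300.90 = R$1,575.49

R$1,575.49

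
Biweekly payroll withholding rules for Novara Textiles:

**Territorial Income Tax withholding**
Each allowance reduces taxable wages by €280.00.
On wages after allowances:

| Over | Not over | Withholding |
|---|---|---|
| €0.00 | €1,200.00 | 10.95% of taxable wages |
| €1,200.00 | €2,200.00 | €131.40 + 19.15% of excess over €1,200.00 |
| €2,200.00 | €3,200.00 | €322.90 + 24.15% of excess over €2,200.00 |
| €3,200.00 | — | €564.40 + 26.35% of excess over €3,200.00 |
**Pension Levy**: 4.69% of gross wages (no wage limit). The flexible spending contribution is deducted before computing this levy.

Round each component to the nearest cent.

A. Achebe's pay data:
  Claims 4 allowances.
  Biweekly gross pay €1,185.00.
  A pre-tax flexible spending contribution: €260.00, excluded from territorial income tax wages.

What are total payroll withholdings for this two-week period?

Territorial Income Tax: taxable = €1,185.00 − €260.00 − 4×€280.00 = €-195.00
  Taxable ≤ 0 → €0.00
Pension Levy: 4.69% × €925.00 = €43.38
Total: €0.00 + €43.38 = €43.38

€43.38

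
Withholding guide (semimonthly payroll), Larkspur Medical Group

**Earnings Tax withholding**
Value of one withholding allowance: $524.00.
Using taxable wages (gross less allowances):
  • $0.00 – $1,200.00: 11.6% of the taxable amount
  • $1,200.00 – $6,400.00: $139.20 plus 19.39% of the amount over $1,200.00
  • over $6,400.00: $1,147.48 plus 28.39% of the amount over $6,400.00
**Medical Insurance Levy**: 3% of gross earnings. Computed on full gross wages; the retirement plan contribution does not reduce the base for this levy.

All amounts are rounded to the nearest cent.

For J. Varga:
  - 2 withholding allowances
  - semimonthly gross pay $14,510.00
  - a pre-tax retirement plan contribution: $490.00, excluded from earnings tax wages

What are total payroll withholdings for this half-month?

$3,448.57

Earnings Tax: taxable = $14,510.00 − $490.00 − 2×$524.00 = $12,972.00
  $1,147.48 + 28.39% × ($12,972.00 − $6,400.00) = $1,147.48 + 28.39% × $6,572.00 = $3,013.27
Medical Insurance Levy: 3% × $14,510.00 = $435.30
Total: $3,013.27 + $435.30 = $3,448.57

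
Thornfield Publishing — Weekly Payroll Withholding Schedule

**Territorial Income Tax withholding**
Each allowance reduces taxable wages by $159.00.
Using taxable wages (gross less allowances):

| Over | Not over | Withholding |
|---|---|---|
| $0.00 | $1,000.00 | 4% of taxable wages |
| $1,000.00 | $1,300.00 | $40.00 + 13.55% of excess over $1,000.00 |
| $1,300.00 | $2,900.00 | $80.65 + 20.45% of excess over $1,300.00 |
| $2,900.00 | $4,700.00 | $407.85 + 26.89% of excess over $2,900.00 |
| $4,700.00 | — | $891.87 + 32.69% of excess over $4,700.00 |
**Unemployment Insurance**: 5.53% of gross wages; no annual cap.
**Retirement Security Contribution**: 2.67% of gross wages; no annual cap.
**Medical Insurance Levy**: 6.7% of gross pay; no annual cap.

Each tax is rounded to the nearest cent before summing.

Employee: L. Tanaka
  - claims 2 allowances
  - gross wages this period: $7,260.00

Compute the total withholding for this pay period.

Territorial Income Tax: taxable = $7,260.00 − 2×$159.00 = $6,942.00
  $891.87 + 32.69% × ($6,942.00 − $4,700.00) = $891.87 + 32.69% × $2,242.00 = $1,624.78
Unemployment Insurance: 5.53% × $7,260.00 = $401.48
Retirement Security Contribution: 2.67% × $7,260.00 = $193.84
Medical Insurance Levy: 6.7% × $7,260.00 = $486.42
Total: $1,624.78 + $401.48 + $193.84 + $486.42 = $2,706.52

$2,706.52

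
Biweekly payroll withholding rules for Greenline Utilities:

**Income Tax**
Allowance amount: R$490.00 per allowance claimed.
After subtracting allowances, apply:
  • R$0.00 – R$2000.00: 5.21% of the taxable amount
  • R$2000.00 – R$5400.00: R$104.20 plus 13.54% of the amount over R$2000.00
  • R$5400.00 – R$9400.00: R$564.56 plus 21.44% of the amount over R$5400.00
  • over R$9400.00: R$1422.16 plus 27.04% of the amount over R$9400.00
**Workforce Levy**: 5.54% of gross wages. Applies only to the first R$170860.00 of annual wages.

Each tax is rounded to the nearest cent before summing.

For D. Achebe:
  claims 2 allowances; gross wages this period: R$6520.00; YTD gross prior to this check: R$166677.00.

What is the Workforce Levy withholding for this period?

Workforce Levy: cap R$170860.00 − YTD R$166677.00 = R$4183.00 subject; 5.54% × R$4183.00 = R$231.74

R$231.74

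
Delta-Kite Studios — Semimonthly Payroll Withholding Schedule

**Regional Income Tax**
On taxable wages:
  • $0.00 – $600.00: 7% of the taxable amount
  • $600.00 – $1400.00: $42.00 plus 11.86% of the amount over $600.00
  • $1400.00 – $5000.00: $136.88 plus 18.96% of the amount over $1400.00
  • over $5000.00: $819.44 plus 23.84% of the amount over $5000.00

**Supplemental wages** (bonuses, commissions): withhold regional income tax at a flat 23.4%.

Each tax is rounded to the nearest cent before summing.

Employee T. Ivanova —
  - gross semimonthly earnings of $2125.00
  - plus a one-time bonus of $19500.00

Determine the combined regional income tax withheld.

Regional Income Tax: taxable = $2125.00
  $136.88 + 18.96% × ($2125.00 − $1400.00) = $136.88 + 18.96% × $725.00 = $274.34
Supplemental (23.4% flat on bonus): 23.4% × $19500.00 = $4563.00
Total regional income tax: $274.34 + $4563.00 = $4837.34

$4837.34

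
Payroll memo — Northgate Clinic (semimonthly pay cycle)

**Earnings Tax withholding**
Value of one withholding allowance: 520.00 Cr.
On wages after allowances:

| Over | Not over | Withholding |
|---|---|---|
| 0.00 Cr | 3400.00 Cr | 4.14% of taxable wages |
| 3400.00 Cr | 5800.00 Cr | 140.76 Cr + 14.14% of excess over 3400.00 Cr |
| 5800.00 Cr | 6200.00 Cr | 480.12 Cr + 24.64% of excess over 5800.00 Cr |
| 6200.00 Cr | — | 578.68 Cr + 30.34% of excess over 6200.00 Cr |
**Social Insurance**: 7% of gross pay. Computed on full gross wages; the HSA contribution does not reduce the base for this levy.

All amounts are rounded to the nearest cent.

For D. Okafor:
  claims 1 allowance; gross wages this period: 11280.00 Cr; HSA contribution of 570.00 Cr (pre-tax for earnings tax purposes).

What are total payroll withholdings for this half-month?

2578.85 Cr

Earnings Tax: taxable = 11280.00 Cr − 570.00 Cr − 1×520.00 Cr = 10190.00 Cr
  578.68 Cr + 30.34% × (10190.00 Cr − 6200.00 Cr) = 578.68 Cr + 30.34% × 3990.00 Cr = 1789.25 Cr
Social Insurance: 7% × 11280.00 Cr = 789.60 Cr
Total: 1789.25 Cr + 789.60 Cr = 2578.85 Cr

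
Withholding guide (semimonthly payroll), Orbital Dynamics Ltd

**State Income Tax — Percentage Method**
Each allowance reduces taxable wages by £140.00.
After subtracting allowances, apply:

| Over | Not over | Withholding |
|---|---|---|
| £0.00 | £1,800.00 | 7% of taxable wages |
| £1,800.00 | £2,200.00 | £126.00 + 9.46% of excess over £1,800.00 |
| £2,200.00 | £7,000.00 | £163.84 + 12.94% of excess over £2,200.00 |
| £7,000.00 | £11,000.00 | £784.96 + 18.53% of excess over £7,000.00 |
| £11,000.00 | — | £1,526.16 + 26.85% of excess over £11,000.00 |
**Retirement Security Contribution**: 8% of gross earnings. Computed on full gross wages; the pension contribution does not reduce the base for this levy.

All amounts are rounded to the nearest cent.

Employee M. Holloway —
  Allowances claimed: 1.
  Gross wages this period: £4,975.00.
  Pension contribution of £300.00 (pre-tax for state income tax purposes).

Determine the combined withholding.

State Income Tax: taxable = £4,975.00 − £300.00 − 1×£140.00 = £4,535.00
  £163.84 + 12.94% × (£4,535.00 − £2,200.00) = £163.84 + 12.94% × £2,335.00 = £465.99
Retirement Security Contribution: 8% × £4,975.00 = £398.00
Total: £465.99 + £398.00 = £863.99

£863.99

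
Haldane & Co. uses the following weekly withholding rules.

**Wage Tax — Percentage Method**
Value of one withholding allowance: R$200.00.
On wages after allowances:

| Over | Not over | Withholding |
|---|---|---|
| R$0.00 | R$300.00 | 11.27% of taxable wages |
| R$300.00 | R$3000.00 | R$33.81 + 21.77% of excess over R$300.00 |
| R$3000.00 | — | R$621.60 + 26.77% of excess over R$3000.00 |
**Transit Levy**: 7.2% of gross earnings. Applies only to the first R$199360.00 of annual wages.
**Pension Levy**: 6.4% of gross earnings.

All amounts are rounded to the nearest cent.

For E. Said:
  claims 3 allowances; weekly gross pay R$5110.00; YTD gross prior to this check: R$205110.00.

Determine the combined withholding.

Wage Tax: taxable = R$5110.00 − 3×R$200.00 = R$4510.00
  R$621.60 + 26.77% × (R$4510.00 − R$3000.00) = R$621.60 + 26.77% × R$1510.00 = R$1025.83
Transit Levy: YTD R$205110.00 ≥ cap R$199360.00 → R$0.00
Pension Levy: 6.4% × R$5110.00 = R$327.04
Total: R$1025.83 + R$0.00 + R$327.04 = R$1352.87

R$1352.87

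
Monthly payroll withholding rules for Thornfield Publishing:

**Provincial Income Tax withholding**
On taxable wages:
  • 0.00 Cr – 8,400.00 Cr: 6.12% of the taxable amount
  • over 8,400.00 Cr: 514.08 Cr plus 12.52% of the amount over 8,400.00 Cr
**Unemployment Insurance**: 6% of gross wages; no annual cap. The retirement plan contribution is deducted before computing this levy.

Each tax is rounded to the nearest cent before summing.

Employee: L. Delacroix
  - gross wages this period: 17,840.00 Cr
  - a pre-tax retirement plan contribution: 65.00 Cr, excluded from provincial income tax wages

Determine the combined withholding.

Provincial Income Tax: taxable = 17,840.00 Cr − 65.00 Cr = 17,775.00 Cr
  514.08 Cr + 12.52% × (17,775.00 Cr − 8,400.00 Cr) = 514.08 Cr + 12.52% × 9,375.00 Cr = 1,687.83 Cr
Unemployment Insurance: 6% × 17,775.00 Cr = 1,066.50 Cr
Total: 1,687.83 Cr + 1,066.50 Cr = 2,754.33 Cr

2,754.33 Cr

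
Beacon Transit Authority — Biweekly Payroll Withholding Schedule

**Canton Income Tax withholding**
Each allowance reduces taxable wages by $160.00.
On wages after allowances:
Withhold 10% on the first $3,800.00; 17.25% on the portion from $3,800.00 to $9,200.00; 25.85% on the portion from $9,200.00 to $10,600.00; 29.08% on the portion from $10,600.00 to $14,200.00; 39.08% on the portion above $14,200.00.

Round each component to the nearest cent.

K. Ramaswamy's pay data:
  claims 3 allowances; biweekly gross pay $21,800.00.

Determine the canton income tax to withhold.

Canton Income Tax: taxable = $21,800.00 − 3×$160.00 = $21,320.00
  $2,720.28 + 39.08% × ($21,320.00 − $14,200.00) = $2,720.28 + 39.08% × $7,120.00 = $5,502.78

$5,502.78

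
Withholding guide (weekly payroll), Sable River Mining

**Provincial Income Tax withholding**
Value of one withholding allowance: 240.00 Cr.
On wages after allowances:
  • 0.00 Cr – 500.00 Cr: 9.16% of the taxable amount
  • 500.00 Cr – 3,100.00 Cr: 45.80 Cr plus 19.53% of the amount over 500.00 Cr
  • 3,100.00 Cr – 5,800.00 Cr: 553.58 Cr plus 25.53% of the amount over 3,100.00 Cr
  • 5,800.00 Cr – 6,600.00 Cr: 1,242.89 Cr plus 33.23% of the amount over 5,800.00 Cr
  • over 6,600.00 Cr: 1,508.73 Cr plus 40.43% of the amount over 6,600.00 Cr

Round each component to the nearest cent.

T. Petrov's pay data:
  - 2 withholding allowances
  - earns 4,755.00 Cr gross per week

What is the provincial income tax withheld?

Provincial Income Tax: taxable = 4,755.00 Cr − 2×240.00 Cr = 4,275.00 Cr
  553.58 Cr + 25.53% × (4,275.00 Cr − 3,100.00 Cr) = 553.58 Cr + 25.53% × 1,175.00 Cr = 853.56 Cr

853.56 Cr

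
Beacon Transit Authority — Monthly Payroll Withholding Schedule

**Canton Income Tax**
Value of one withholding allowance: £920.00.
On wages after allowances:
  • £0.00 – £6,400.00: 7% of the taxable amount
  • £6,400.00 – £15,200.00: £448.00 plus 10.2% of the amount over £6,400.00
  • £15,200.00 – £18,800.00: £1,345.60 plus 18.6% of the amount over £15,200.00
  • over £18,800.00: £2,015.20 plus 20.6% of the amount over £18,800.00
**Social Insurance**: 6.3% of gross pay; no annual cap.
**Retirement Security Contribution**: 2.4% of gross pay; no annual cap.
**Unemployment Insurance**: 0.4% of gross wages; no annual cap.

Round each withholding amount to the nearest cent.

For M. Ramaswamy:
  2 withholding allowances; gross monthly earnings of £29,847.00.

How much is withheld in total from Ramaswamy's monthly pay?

£6,627.92

Canton Income Tax: taxable = £29,847.00 − 2×£920.00 = £28,007.00
  £2,015.20 + 20.6% × (£28,007.00 − £18,800.00) = £2,015.20 + 20.6% × £9,207.00 = £3,911.84
Social Insurance: 6.3% × £29,847.00 = £1,880.36
Retirement Security Contribution: 2.4% × £29,847.00 = £716.33
Unemployment Insurance: 0.4% × £29,847.00 = £119.39
Total: £3,911.84 + £1,880.36 + £716.33 + £119.39 = £6,627.92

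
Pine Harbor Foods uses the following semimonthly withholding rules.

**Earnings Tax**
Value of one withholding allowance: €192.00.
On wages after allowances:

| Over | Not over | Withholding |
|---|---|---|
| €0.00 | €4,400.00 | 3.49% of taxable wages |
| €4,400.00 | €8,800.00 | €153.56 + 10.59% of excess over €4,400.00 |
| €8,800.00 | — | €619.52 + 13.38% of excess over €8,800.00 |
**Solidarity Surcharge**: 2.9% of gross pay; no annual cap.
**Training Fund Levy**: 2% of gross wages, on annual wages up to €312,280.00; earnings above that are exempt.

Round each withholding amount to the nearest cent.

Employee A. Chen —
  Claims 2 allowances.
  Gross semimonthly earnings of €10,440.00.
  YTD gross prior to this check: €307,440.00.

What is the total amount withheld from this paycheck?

Earnings Tax: taxable = €10,440.00 − 2×€192.00 = €10,056.00
  €619.52 + 13.38% × (€10,056.00 − €8,800.00) = €619.52 + 13.38% × €1,256.00 = €787.57
Solidarity Surcharge: 2.9% × €10,440.00 = €302.76
Training Fund Levy: cap €312,280.00 − YTD €307,440.00 = €4,840.00 subject; 2% × €4,840.00 = €96.80
Total: €787.57 + €302.76 + €96.80 = €1,187.13

€1,187.13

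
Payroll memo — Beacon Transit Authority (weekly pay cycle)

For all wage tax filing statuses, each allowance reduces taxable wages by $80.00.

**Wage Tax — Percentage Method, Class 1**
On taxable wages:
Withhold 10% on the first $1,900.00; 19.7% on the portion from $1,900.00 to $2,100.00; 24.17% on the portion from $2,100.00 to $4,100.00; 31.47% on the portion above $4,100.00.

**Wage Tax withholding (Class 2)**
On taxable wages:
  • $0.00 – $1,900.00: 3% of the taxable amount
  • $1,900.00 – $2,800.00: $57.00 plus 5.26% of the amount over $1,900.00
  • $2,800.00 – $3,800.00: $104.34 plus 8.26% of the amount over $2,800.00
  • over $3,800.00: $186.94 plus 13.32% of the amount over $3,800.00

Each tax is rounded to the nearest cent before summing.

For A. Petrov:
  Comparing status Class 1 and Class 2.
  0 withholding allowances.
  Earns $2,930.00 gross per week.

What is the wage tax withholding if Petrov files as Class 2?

Wage Tax (Class 2): taxable = $2,930.00
  $104.34 + 8.26% × ($2,930.00 − $2,800.00) = $104.34 + 8.26% × $130.00 = $115.08

$115.08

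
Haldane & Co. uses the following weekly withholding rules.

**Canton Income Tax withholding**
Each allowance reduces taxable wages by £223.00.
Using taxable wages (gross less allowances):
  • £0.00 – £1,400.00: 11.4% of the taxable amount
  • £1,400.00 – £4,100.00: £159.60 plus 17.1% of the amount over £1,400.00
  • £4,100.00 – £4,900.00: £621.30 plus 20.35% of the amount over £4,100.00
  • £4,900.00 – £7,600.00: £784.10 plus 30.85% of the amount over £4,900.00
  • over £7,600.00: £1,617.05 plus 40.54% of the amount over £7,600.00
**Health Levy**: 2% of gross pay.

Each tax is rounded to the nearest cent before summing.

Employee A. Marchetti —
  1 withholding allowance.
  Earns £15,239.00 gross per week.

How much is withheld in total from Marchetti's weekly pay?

Canton Income Tax: taxable = £15,239.00 − 1×£223.00 = £15,016.00
  £1,617.05 + 40.54% × (£15,016.00 − £7,600.00) = £1,617.05 + 40.54% × £7,416.00 = £4,623.50
Health Levy: 2% × £15,239.00 = £304.78
Total: £4,623.50 + £304.78 = £4,928.28

£4,928.28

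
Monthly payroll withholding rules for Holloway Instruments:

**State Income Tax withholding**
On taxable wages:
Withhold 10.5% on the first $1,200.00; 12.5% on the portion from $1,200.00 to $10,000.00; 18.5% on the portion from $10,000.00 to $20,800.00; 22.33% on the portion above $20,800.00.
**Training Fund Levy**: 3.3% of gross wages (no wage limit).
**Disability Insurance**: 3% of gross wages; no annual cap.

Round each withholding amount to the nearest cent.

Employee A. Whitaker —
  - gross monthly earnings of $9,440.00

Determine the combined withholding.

$1,750.72

State Income Tax: taxable = $9,440.00
  $126.00 + 12.5% × ($9,440.00 − $1,200.00) = $126.00 + 12.5% × $8,240.00 = $1,156.00
Training Fund Levy: 3.3% × $9,440.00 = $311.52
Disability Insurance: 3% × $9,440.00 = $283.20
Total: $1,156.00 + $311.52 + $283.20 = $1,750.72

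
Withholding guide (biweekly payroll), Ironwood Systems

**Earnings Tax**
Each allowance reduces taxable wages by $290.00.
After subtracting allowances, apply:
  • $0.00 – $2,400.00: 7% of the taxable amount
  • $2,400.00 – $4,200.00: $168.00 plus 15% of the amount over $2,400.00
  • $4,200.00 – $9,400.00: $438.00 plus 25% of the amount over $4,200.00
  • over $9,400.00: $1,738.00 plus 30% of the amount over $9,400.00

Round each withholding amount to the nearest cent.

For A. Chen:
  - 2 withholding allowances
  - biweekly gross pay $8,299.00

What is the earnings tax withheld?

$1,317.75

Earnings Tax: taxable = $8,299.00 − 2×$290.00 = $7,719.00
  $438.00 + 25% × ($7,719.00 − $4,200.00) = $438.00 + 25% × $3,519.00 = $1,317.75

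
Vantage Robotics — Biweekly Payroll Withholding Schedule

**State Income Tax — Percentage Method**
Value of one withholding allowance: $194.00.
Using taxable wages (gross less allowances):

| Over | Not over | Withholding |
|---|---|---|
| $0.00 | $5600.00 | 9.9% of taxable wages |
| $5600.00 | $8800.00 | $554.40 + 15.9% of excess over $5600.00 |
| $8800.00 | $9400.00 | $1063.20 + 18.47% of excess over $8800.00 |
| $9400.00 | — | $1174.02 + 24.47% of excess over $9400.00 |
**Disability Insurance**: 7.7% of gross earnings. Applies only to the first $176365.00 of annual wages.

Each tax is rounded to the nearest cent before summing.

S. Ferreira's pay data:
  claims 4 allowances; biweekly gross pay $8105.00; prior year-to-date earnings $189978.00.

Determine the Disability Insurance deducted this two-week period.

Disability Insurance: YTD $189978.00 ≥ cap $176365.00 → $0.00

$0.00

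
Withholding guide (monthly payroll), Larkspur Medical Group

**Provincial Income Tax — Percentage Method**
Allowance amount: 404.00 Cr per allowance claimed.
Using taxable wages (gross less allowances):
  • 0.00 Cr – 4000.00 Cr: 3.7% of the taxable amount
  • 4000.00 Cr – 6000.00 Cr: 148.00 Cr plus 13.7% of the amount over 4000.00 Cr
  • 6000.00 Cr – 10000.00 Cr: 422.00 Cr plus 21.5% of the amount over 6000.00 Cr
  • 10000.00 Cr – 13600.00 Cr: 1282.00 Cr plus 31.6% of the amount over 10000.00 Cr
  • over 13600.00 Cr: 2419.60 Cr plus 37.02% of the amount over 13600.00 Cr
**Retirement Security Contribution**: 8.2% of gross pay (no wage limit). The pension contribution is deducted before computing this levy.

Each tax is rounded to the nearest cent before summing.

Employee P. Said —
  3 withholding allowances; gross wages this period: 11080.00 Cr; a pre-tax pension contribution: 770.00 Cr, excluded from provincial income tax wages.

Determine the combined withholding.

1933.49 Cr

Provincial Income Tax: taxable = 11080.00 Cr − 770.00 Cr − 3×404.00 Cr = 9098.00 Cr
  422.00 Cr + 21.5% × (9098.00 Cr − 6000.00 Cr) = 422.00 Cr + 21.5% × 3098.00 Cr = 1088.07 Cr
Retirement Security Contribution: 8.2% × 10310.00 Cr = 845.42 Cr
Total: 1088.07 Cr + 845.42 Cr = 1933.49 Cr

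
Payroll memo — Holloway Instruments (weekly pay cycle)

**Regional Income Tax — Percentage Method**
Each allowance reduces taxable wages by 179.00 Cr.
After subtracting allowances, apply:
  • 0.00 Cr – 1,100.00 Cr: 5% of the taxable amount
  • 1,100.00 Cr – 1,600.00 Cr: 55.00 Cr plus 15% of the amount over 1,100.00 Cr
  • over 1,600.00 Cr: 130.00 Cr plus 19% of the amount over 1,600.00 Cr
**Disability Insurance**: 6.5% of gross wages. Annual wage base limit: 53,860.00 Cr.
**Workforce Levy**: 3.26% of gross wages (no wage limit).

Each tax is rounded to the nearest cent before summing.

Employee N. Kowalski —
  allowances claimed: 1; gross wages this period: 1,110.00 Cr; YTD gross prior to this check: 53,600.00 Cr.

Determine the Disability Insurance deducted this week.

Disability Insurance: cap 53,860.00 Cr − YTD 53,600.00 Cr = 260.00 Cr subject; 6.5% × 260.00 Cr = 16.90 Cr

16.90 Cr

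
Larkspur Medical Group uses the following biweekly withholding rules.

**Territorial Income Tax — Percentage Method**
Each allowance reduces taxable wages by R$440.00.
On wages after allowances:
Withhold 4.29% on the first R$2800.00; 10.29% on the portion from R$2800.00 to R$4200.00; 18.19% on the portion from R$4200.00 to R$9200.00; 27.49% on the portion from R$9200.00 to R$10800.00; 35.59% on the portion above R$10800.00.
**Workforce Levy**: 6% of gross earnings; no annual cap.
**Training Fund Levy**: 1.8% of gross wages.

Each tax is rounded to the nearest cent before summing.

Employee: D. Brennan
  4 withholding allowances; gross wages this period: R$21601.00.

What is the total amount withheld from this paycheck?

R$6516.09

Territorial Income Tax: taxable = R$21601.00 − 4×R$440.00 = R$19841.00
  R$1613.52 + 35.59% × (R$19841.00 − R$10800.00) = R$1613.52 + 35.59% × R$9041.00 = R$4831.21
Workforce Levy: 6% × R$21601.00 = R$1296.06
Training Fund Levy: 1.8% × R$21601.00 = R$388.82
Total: R$4831.21 + R$1296.06 + R$388.82 = R$6516.09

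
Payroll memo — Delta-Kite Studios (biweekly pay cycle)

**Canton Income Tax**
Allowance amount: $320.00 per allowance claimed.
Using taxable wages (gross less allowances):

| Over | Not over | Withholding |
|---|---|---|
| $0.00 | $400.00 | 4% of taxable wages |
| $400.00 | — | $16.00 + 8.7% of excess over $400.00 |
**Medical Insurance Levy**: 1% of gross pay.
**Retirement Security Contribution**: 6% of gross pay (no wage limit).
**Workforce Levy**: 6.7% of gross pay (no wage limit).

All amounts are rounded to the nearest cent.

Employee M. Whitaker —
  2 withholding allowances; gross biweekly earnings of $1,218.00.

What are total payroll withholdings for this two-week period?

Canton Income Tax: taxable = $1,218.00 − 2×$320.00 = $578.00
  $16.00 + 8.7% × ($578.00 − $400.00) = $16.00 + 8.7% × $178.00 = $31.49
Medical Insurance Levy: 1% × $1,218.00 = $12.18
Retirement Security Contribution: 6% × $1,218.00 = $73.08
Workforce Levy: 6.7% × $1,218.00 = $81.61
Total: $31.49 + $12.18 + $73.08 + $81.61 = $198.36

$198.36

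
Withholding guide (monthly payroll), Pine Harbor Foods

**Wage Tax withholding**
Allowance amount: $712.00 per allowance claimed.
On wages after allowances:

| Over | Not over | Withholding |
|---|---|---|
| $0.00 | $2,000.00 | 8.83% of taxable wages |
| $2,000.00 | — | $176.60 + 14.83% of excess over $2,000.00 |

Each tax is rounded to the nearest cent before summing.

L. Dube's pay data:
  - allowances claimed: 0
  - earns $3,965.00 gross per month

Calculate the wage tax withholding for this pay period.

Wage Tax: taxable = $3,965.00
  $176.60 + 14.83% × ($3,965.00 − $2,000.00) = $176.60 + 14.83% × $1,965.00 = $468.01

$468.01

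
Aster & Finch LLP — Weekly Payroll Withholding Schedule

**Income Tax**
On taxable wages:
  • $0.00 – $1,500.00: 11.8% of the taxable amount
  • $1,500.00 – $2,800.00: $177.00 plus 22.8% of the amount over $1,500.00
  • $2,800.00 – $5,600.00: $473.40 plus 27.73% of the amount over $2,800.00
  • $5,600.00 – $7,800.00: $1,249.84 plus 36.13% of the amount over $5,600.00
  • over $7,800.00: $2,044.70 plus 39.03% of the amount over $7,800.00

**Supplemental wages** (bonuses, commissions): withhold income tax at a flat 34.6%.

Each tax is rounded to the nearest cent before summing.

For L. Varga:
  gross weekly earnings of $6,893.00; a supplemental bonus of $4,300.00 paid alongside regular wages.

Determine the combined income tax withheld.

Income Tax: taxable = $6,893.00
  $1,249.84 + 36.13% × ($6,893.00 − $5,600.00) = $1,249.84 + 36.13% × $1,293.00 = $1,717.00
Supplemental (34.6% flat on bonus): 34.6% × $4,300.00 = $1,487.80
Total income tax: $1,717.00 + $1,487.80 = $3,204.80

$3,204.80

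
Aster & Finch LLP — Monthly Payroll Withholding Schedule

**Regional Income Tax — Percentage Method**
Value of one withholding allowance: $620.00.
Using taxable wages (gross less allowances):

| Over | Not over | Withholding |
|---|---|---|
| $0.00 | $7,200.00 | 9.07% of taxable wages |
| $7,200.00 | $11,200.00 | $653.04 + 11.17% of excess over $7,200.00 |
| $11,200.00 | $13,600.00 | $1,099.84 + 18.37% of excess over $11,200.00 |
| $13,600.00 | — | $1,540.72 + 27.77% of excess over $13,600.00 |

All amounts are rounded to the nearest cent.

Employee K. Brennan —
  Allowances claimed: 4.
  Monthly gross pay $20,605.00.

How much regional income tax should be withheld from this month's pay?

$2,797.31

Regional Income Tax: taxable = $20,605.00 − 4×$620.00 = $18,125.00
  $1,540.72 + 27.77% × ($18,125.00 − $13,600.00) = $1,540.72 + 27.77% × $4,525.00 = $2,797.31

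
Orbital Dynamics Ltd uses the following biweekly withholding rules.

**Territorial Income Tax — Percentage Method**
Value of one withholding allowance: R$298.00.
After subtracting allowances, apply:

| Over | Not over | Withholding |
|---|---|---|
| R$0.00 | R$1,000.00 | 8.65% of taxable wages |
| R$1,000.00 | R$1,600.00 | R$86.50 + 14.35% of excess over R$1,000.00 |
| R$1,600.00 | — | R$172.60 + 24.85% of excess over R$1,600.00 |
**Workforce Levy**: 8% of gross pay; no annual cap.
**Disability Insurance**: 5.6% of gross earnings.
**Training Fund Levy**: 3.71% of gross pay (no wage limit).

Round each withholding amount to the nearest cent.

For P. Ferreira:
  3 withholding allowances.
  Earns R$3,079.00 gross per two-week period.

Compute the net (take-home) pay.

Territorial Income Tax: taxable = R$3,079.00 − 3×R$298.00 = R$2,185.00
  R$172.60 + 24.85% × (R$2,185.00 − R$1,600.00) = R$172.60 + 24.85% × R$585.00 = R$317.97
Workforce Levy: 8% × R$3,079.00 = R$246.32
Disability Insurance: 5.6% × R$3,079.00 = R$172.42
Training Fund Levy: 3.71% × R$3,079.00 = R$114.23
Total withheld: R$317.97 + R$246.32 + R$172.42 + R$114.23 = R$850.94
Net pay: R$3,079.00 − R$850.94 = R$2,228.06

R$2,228.06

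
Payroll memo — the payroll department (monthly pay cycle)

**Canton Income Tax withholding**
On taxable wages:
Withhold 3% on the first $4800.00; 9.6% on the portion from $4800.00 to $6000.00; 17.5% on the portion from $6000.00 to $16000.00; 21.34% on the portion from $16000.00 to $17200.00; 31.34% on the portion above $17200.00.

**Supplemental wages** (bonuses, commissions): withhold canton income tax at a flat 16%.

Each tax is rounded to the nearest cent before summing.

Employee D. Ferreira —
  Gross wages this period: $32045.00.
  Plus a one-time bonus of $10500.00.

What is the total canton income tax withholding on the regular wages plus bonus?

$8597.70

Canton Income Tax: taxable = $32045.00
  $2265.28 + 31.34% × ($32045.00 − $17200.00) = $2265.28 + 31.34% × $14845.00 = $6917.70
Supplemental (16% flat on bonus): 16% × $10500.00 = $1680.00
Total canton income tax: $6917.70 + $1680.00 = $8597.70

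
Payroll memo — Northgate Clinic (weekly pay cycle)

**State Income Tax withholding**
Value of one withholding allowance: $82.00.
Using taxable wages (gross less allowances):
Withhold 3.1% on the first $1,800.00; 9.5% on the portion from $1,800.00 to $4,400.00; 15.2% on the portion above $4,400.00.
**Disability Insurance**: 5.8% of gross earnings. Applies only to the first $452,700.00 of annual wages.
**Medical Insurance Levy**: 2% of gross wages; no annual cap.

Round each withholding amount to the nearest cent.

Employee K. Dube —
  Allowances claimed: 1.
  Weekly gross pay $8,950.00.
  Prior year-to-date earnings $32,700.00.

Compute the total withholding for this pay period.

$1,680.04

State Income Tax: taxable = $8,950.00 − 1×$82.00 = $8,868.00
  $302.80 + 15.2% × ($8,868.00 − $4,400.00) = $302.80 + 15.2% × $4,468.00 = $981.94
Disability Insurance: 5.8% × $8,950.00 = $519.10
Medical Insurance Levy: 2% × $8,950.00 = $179.00
Total: $981.94 + $519.10 + $179.00 = $1,680.04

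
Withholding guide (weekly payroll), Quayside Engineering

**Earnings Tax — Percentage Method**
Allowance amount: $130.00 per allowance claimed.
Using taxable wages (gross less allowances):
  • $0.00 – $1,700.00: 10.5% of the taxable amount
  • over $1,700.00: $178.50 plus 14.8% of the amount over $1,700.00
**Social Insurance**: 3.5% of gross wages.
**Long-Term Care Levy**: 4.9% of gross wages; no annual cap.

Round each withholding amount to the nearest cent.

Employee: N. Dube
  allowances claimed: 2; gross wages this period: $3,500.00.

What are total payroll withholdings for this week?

Earnings Tax: taxable = $3,500.00 − 2×$130.00 = $3,240.00
  $178.50 + 14.8% × ($3,240.00 − $1,700.00) = $178.50 + 14.8% × $1,540.00 = $406.42
Social Insurance: 3.5% × $3,500.00 = $122.50
Long-Term Care Levy: 4.9% × $3,500.00 = $171.50
Total: $406.42 + $122.50 + $171.50 = $700.42

$700.42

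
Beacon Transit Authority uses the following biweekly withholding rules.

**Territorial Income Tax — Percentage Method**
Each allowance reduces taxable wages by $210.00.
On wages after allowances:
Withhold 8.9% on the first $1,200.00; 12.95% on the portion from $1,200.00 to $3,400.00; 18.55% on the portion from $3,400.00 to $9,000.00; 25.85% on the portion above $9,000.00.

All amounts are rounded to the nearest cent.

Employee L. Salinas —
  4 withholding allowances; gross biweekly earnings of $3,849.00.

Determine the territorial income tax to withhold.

Territorial Income Tax: taxable = $3,849.00 − 4×$210.00 = $3,009.00
  $106.80 + 12.95% × ($3,009.00 − $1,200.00) = $106.80 + 12.95% × $1,809.00 = $341.07

$341.07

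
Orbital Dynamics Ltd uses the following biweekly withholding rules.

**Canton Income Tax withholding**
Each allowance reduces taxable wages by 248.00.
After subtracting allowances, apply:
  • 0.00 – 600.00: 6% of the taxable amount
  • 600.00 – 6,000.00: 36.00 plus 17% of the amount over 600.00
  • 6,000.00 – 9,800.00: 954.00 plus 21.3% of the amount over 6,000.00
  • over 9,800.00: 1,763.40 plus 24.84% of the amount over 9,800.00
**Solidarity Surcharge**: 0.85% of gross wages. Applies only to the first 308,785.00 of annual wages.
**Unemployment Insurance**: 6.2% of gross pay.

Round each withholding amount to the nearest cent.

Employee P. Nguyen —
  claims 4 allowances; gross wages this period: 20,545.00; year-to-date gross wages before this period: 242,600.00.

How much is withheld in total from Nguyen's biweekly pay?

5,634.47

Canton Income Tax: taxable = 20,545.00 − 4×248.00 = 19,553.00
  1,763.40 + 24.84% × (19,553.00 − 9,800.00) = 1,763.40 + 24.84% × 9,753.00 = 4,186.05
Solidarity Surcharge: 0.85% × 20,545.00 = 174.63
Unemployment Insurance: 6.2% × 20,545.00 = 1,273.79
Total: 4,186.05 + 174.63 + 1,273.79 = 5,634.47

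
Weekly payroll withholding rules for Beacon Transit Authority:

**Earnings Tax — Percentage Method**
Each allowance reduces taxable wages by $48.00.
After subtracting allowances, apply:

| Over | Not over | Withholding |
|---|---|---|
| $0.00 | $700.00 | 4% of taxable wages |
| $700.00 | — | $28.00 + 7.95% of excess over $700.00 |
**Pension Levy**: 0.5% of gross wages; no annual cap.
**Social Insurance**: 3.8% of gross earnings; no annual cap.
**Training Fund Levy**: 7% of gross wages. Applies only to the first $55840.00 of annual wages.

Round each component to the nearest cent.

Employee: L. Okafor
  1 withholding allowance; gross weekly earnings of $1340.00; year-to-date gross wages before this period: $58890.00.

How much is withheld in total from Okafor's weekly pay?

$132.68

Earnings Tax: taxable = $1340.00 − 1×$48.00 = $1292.00
  $28.00 + 7.95% × ($1292.00 − $700.00) = $28.00 + 7.95% × $592.00 = $75.06
Pension Levy: 0.5% × $1340.00 = $6.70
Social Insurance: 3.8% × $1340.00 = $50.92
Training Fund Levy: YTD $58890.00 ≥ cap $55840.00 → $0.00
Total: $75.06 + $6.70 + $50.92 + $0.00 = $132.68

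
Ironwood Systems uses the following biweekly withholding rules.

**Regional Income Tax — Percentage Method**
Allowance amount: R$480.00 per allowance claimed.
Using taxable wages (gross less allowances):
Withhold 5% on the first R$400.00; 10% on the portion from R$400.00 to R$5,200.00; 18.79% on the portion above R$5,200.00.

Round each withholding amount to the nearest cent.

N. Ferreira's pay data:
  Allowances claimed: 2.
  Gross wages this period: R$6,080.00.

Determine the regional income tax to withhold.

Regional Income Tax: taxable = R$6,080.00 − 2×R$480.00 = R$5,120.00
  R$20.00 + 10% × (R$5,120.00 − R$400.00) = R$20.00 + 10% × R$4,720.00 = R$492.00

R$492.00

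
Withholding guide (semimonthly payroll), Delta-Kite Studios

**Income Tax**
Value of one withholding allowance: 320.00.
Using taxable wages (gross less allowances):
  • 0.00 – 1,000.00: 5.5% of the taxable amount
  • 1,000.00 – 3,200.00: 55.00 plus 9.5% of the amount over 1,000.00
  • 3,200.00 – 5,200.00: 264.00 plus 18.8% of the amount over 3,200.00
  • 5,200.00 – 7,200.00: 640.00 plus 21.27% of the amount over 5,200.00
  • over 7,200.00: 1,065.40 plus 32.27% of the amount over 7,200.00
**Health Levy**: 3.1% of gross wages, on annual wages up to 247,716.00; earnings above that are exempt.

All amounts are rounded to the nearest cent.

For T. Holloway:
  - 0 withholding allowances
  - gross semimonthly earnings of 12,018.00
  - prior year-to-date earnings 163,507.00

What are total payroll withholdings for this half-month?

Income Tax: taxable = 12,018.00
  1,065.40 + 32.27% × (12,018.00 − 7,200.00) = 1,065.40 + 32.27% × 4,818.00 = 2,620.17
Health Levy: 3.1% × 12,018.00 = 372.56
Total: 2,620.17 + 372.56 = 2,992.73

2,992.73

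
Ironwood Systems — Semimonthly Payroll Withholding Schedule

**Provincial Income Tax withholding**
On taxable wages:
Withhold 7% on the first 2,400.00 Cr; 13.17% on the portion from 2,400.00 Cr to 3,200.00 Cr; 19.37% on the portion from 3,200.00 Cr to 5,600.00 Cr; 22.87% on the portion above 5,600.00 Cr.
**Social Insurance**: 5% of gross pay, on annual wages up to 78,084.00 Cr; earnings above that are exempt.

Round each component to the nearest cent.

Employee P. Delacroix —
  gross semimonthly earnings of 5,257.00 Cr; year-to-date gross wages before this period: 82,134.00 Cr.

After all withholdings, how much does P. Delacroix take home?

Provincial Income Tax: taxable = 5,257.00 Cr
  273.36 Cr + 19.37% × (5,257.00 Cr − 3,200.00 Cr) = 273.36 Cr + 19.37% × 2,057.00 Cr = 671.80 Cr
Social Insurance: YTD 82,134.00 Cr ≥ cap 78,084.00 Cr → 0.00 Cr
Total withheld: 671.80 Cr + 0.00 Cr = 671.80 Cr
Net pay: 5,257.00 Cr − 671.80 Cr = 4,585.20 Cr

4,585.20 Cr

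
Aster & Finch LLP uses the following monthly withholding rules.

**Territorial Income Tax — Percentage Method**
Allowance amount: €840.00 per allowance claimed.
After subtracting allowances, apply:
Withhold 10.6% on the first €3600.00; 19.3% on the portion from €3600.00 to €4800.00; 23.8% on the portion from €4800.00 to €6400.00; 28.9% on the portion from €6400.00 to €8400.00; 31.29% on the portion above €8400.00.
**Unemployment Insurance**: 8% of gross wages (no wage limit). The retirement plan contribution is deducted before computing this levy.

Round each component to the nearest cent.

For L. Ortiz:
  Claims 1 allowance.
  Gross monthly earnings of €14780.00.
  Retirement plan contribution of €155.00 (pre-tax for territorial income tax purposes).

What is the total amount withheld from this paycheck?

€4426.97

Territorial Income Tax: taxable = €14780.00 − €155.00 − 1×€840.00 = €13785.00
  €1572.00 + 31.29% × (€13785.00 − €8400.00) = €1572.00 + 31.29% × €5385.00 = €3256.97
Unemployment Insurance: 8% × €14625.00 = €1170.00
Total: €3256.97 + €1170.00 = €4426.97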